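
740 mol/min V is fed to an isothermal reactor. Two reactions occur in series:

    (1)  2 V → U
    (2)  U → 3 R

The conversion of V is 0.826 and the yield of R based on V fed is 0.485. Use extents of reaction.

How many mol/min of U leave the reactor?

186 mol/min

Conversion of V: V consumed = 2ξ₁ = 0.826 × 740 → ξ₁ = 305.6 mol/min.
Yield of R: 3ξ₂ / 740 = 0.485 → ξ₂ = 119.6 mol/min.
Outlet amounts (n = n₀ + Σ ν·ξ):
  V: 740 − 2(305.6) = 128.8
  U: 0 + 1(305.6) − 1(119.6) = 186
  R: 0 + 3(119.6) = 358.9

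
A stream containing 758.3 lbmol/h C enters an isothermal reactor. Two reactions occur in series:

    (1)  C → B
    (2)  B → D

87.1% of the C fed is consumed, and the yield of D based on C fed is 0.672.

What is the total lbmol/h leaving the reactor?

Conversion of C: C consumed = 1ξ₁ = 0.871 × 758.3 → ξ₁ = 660.5 lbmol/h.
Yield of D: 1ξ₂ / 758.3 = 0.672 → ξ₂ = 509.6 lbmol/h.
Outlet amounts (n = n₀ + Σ ν·ξ):
  C: 758.3 − 1(660.5) = 97.82
  B: 0 + 1(660.5) − 1(509.6) = 150.9
  D: 0 + 1(509.6) = 509.6
Total out = 97.82 + 150.9 + 509.6 = 758.3 lbmol/h.

758 lbmol/h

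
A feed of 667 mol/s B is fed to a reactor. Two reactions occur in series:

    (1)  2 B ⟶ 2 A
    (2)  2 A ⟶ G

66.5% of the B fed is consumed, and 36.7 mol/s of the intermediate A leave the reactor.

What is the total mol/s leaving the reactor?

Conversion of B: B consumed = 2ξ₁ = 0.665 × 667 → ξ₁ = 221.8 mol/s.
A balance: n_A = 0 + 2ξ₁ − 2ξ₂ = 36.7 → ξ₂ = (2·221.8 − 36.7)/2 = 203.4 mol/s.
Outlet amounts (n = n₀ + Σ ν·ξ):
  B: 667 − 2(221.8) = 223.4
  A: 0 + 2(221.8) − 2(203.4) = 36.7
  G: 0 + 1(203.4) = 203.4
Total out = 223.4 + 36.7 + 203.4 = 463.6 mol/s.

464 mol/s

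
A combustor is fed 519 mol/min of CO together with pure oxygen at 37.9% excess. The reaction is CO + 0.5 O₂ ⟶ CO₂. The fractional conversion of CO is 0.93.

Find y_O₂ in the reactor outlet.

0.183

Stoichiometric O₂ = 0.5 × 519 = 259.5 mol/min; O₂ fed = 259.5 × 1.379 = 357.9 mol/min.
Fuel reacted = 0.93 × 519 → ξ = 482.7 mol/min.
Outlet (n = n₀ + ν ξ):
  CO: 519 − 1(482.7) = 36.33
  O₂: 357.9 − 0.5(482.7) = 116.5
  CO₂: 0 + 1(482.7) = 482.7
Total out = 635.5 mol/min; y_O₂ = 116.5 / 635.5 = 0.1833.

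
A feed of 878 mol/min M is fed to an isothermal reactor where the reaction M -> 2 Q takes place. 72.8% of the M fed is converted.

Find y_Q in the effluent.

0.843

M reacted = 0.728 × 878 = 639.2 mol/min; ν_M = −1, so ξ = 639.2/1 = 639.2 mol/min.
Outlet amounts (n = n₀ + ν ξ):
  M: 878 − 1(639.2) = 238.8
  Q: 0 + 2(639.2) = 1278
Total out = 1517 mol/min; y_Q = 1278 / 1517 = 0.8426.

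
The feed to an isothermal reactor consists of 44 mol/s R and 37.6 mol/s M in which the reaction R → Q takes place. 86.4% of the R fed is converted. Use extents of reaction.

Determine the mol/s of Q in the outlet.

38 mol/s

R reacted = 0.864 × 44 = 38.02 mol/s; ν_R = −1, so ξ = 38.02/1 = 38.02 mol/s.
Outlet amounts (n = n₀ + ν ξ):
  R: 44 − 1(38.02) = 5.984
  Q: 0 + 1(38.02) = 38.02
  M: 37.6 (inert)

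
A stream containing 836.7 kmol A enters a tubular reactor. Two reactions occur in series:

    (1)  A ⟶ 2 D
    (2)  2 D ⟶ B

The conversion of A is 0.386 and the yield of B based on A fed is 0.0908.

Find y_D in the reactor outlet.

0.456

Conversion of A: A consumed = 1ξ₁ = 0.386 × 836.7 → ξ₁ = 323 kmol.
Yield of B: 1ξ₂ / 836.7 = 0.0908 → ξ₂ = 75.97 kmol.
Outlet amounts (n = n₀ + Σ ν·ξ):
  A: 836.7 − 1(323) = 513.7
  D: 0 + 2(323) − 2(75.97) = 494
  B: 0 + 1(75.97) = 75.97
Total out = 1084 kmol; y_D = 494 / 1084 = 0.4558.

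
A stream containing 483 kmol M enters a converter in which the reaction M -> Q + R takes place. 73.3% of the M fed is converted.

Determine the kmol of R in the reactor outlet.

M reacted = 0.733 × 483 = 354 kmol; ν_M = −1, so ξ = 354/1 = 354 kmol.
Outlet amounts (n = n₀ + ν ξ):
  M: 483 − 1(354) = 129
  Q: 0 + 1(354) = 354
  R: 0 + 1(354) = 354

354 kmol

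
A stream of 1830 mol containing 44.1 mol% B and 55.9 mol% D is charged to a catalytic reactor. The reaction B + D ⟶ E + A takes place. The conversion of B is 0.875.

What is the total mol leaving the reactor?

B reacted = 0.875 × 807 = 706.2 mol; ν_B = −1, so ξ = 706.2/1 = 706.2 mol.
Outlet amounts (n = n₀ + ν ξ):
  B: 807 − 1(706.2) = 100.9
  D: 1023 − 1(706.2) = 316.8
  E: 0 + 1(706.2) = 706.2
  A: 0 + 1(706.2) = 706.2
Total out = 100.9 + 316.8 + 706.2 + 706.2 = 1830 mol.

1830 mol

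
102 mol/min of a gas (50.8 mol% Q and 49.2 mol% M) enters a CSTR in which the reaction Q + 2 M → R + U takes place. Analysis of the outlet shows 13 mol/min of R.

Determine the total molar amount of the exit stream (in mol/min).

For R: n = n₀ + 1ξ → 13 = 0 + 1ξ, giving ξ = 13 mol/min.
Outlet amounts (n = n₀ + ν ξ):
  Q: 51.82 − 1(13) = 38.82
  M: 50.18 − 2(13) = 24.18
  R: 0 + 1(13) = 13
  U: 0 + 1(13) = 13
Total out = 38.82 + 24.18 + 13 + 13 = 89 mol/min.

89 mol/min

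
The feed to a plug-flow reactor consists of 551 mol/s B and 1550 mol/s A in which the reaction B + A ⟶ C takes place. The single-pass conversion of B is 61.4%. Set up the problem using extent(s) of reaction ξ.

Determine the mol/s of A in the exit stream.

B reacted = 0.614 × 551 = 338.3 mol/s; ν_B = −1, so ξ = 338.3/1 = 338.3 mol/s.
Outlet amounts (n = n₀ + ν ξ):
  B: 551 − 1(338.3) = 212.7
  A: 1550 − 1(338.3) = 1212
  C: 0 + 1(338.3) = 338.3

1210 mol/s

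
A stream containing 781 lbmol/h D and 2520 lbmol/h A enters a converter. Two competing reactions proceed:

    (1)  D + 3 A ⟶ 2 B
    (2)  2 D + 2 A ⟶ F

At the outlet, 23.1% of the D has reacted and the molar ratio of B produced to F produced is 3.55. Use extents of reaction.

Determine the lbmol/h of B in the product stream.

170 lbmol/h

Conversion of D: D consumed = 0.231 × 781 = 180.4 lbmol/h = 1ξ₁ + 2ξ₂.
Selectivity: 2ξ₁ / (1ξ₂) = 3.55 → ξ₁ = 1.775 ξ₂.
Substitute: (1·1.775 + 2) ξ₂ = 180.4 → ξ₂ = 47.79 lbmol/h, ξ₁ = 84.83 lbmol/h.
Outlet amounts (n = n₀ + Σ ν·ξ):
  D: 781 − 1(84.83) − 2(47.79) = 600.6
  A: 2520 − 3(84.83) − 2(47.79) = 2170
  B: 0 + 2(84.83) = 169.7
  F: 0 + 1(47.79) = 47.79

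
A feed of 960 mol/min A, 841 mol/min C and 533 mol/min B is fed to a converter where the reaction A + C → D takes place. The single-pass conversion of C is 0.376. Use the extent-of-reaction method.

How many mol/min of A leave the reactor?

C reacted = 0.376 × 841 = 316.2 mol/min; ν_C = −1, so ξ = 316.2/1 = 316.2 mol/min.
Outlet amounts (n = n₀ + ν ξ):
  A: 960 − 1(316.2) = 643.8
  C: 841 − 1(316.2) = 524.8
  D: 0 + 1(316.2) = 316.2
  B: 533 (inert)

644 mol/min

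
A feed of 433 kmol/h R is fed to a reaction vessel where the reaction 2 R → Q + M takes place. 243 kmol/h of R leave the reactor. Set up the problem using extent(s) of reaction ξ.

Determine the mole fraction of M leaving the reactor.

0.219

For R: n = n₀ − 2ξ → 243 = 433 − 2ξ, giving ξ = 95 kmol/h.
Outlet amounts (n = n₀ + ν ξ):
  R: 433 − 2(95) = 243
  Q: 0 + 1(95) = 95
  M: 0 + 1(95) = 95
Total out = 433 kmol/h; y_M = 95 / 433 = 0.2194.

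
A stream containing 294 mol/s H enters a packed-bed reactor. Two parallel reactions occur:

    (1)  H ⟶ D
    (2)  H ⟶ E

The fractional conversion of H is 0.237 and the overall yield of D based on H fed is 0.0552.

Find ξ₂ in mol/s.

ξ₂ = 53.4 mol/s

Yield of D: 1ξ₁ / 294 = 0.0552 → ξ₁ = 16.23 mol/s.
Conversion of H: 1ξ₁ + 1ξ₂ = 0.237 × 294 = 69.68 → ξ₂ = 53.45 mol/s.
Outlet amounts (n = n₀ + Σ ν·ξ):
  H: 294 − 1(16.23) − 1(53.45) = 224.3
  D: 0 + 1(16.23) = 16.23
  E: 0 + 1(53.45) = 53.45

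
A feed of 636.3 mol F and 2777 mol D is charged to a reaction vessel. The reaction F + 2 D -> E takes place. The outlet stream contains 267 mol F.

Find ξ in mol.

For F: n = n₀ − 1ξ → 267 = 636.3 − 1ξ, giving ξ = 369.3 mol.
Outlet amounts (n = n₀ + ν ξ):
  F: 636.3 − 1(369.3) = 267
  D: 2777 − 2(369.3) = 2038
  E: 0 + 1(369.3) = 369.3

ξ = 369 mol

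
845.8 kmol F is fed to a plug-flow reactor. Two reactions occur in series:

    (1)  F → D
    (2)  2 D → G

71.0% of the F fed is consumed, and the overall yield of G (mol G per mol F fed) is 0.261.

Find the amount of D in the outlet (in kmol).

159 kmol

Conversion of F: F consumed = 1ξ₁ = 0.71 × 845.8 → ξ₁ = 600.5 kmol.
Yield of G: 1ξ₂ / 845.8 = 0.261 → ξ₂ = 220.8 kmol.
Outlet amounts (n = n₀ + Σ ν·ξ):
  F: 845.8 − 1(600.5) = 245.3
  D: 0 + 1(600.5) − 2(220.8) = 159
  G: 0 + 1(220.8) = 220.8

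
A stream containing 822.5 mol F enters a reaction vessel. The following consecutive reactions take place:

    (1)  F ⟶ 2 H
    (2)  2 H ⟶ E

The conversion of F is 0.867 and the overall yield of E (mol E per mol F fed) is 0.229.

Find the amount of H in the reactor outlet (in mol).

1050 mol

Conversion of F: F consumed = 1ξ₁ = 0.867 × 822.5 → ξ₁ = 713.1 mol.
Yield of E: 1ξ₂ / 822.5 = 0.229 → ξ₂ = 188.4 mol.
Outlet amounts (n = n₀ + Σ ν·ξ):
  F: 822.5 − 1(713.1) = 109.4
  H: 0 + 2(713.1) − 2(188.4) = 1050
  E: 0 + 1(188.4) = 188.4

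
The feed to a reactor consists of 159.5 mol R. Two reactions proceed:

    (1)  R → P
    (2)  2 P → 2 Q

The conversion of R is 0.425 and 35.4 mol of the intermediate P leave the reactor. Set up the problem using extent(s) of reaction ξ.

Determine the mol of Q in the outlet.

Conversion of R: R consumed = 1ξ₁ = 0.425 × 159.5 → ξ₁ = 67.79 mol.
P balance: n_P = 0 + 1ξ₁ − 2ξ₂ = 35.4 → ξ₂ = (1·67.79 − 35.4)/2 = 16.19 mol.
Outlet amounts (n = n₀ + Σ ν·ξ):
  R: 159.5 − 1(67.79) = 91.71
  P: 0 + 1(67.79) − 2(16.19) = 35.4
  Q: 0 + 2(16.19) = 32.39

32.4 mol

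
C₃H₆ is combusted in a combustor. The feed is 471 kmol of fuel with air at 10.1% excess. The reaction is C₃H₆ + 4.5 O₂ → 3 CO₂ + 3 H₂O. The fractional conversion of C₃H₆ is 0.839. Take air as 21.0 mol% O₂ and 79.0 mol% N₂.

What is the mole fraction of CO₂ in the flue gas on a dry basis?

0.112

Stoichiometric O₂ = 4.5 × 471 = 2120 kmol; O₂ fed = 2120 × 1.101 = 2334 kmol.
N₂ fed = 2334 × 79/21 = 8779 kmol.
Fuel reacted = 0.839 × 471 → ξ = 395.2 kmol.
Outlet (n = n₀ + ν ξ):
  C₃H₆: 471 − 1(395.2) = 75.83
  O₂: 2334 − 4.5(395.2) = 555.3
  N₂: 8779 (inert)
  CO₂: 0 + 3(395.2) = 1186
  H₂O: 0 + 3(395.2) = 1186
Dry total = 10600 kmol; y_CO₂ (dry) = 1186 / 10600 = 0.1119.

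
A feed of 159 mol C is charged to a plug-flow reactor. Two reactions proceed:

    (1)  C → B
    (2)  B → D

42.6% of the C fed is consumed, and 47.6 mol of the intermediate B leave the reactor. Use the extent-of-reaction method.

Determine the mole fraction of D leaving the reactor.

Conversion of C: C consumed = 1ξ₁ = 0.426 × 159 → ξ₁ = 67.73 mol.
B balance: n_B = 0 + 1ξ₁ − 1ξ₂ = 47.6 → ξ₂ = (1·67.73 − 47.6)/1 = 20.13 mol.
Outlet amounts (n = n₀ + Σ ν·ξ):
  C: 159 − 1(67.73) = 91.27
  B: 0 + 1(67.73) − 1(20.13) = 47.6
  D: 0 + 1(20.13) = 20.13
Total out = 159 mol; y_D = 20.13 / 159 = 0.1266.

0.127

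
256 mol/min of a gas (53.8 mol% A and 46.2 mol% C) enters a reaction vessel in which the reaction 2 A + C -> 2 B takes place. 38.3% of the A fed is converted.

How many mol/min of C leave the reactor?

A reacted = 0.383 × 137.7 = 52.75 mol/min; ν_A = −2, so ξ = 52.75/2 = 26.37 mol/min.
Outlet amounts (n = n₀ + ν ξ):
  A: 137.7 − 2(26.37) = 84.98
  C: 118.3 − 1(26.37) = 91.9
  B: 0 + 2(26.37) = 52.75

91.9 mol/min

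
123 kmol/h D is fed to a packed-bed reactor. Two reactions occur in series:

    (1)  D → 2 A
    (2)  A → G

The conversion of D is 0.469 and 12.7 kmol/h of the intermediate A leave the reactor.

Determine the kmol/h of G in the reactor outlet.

Conversion of D: D consumed = 1ξ₁ = 0.469 × 123 → ξ₁ = 57.69 kmol/h.
A balance: n_A = 0 + 2ξ₁ − 1ξ₂ = 12.7 → ξ₂ = (2·57.69 − 12.7)/1 = 102.7 kmol/h.
Outlet amounts (n = n₀ + Σ ν·ξ):
  D: 123 − 1(57.69) = 65.31
  A: 0 + 2(57.69) − 1(102.7) = 12.7
  G: 0 + 1(102.7) = 102.7

103 kmol/h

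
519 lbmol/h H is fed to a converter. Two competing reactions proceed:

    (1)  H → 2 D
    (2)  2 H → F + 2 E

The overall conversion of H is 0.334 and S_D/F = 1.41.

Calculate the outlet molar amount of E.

128 lbmol/h

Conversion of H: H consumed = 0.334 × 519 = 173.3 lbmol/h = 1ξ₁ + 2ξ₂.
Selectivity: 2ξ₁ / (1ξ₂) = 1.41 → ξ₁ = 0.705 ξ₂.
Substitute: (1·0.705 + 2) ξ₂ = 173.3 → ξ₂ = 64.08 lbmol/h, ξ₁ = 45.18 lbmol/h.
Outlet amounts (n = n₀ + Σ ν·ξ):
  H: 519 − 1(45.18) − 2(64.08) = 345.7
  D: 0 + 2(45.18) = 90.36
  F: 0 + 1(64.08) = 64.08
  E: 0 + 2(64.08) = 128.2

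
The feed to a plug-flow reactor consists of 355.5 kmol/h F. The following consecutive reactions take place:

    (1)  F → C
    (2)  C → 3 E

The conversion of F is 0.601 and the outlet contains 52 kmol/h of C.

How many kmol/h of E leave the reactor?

485 kmol/h

Conversion of F: F consumed = 1ξ₁ = 0.601 × 355.5 → ξ₁ = 213.7 kmol/h.
C balance: n_C = 0 + 1ξ₁ − 1ξ₂ = 52 → ξ₂ = (1·213.7 − 52)/1 = 161.7 kmol/h.
Outlet amounts (n = n₀ + Σ ν·ξ):
  F: 355.5 − 1(213.7) = 141.8
  C: 0 + 1(213.7) − 1(161.7) = 52
  E: 0 + 3(161.7) = 485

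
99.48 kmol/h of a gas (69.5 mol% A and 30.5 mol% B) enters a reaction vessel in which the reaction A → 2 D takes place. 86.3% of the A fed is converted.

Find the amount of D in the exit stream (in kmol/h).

119 kmol/h

A reacted = 0.863 × 69.14 = 59.67 kmol/h; ν_A = −1, so ξ = 59.67/1 = 59.67 kmol/h.
Outlet amounts (n = n₀ + ν ξ):
  A: 69.14 − 1(59.67) = 9.472
  D: 0 + 2(59.67) = 119.3
  B: 30.34 (inert)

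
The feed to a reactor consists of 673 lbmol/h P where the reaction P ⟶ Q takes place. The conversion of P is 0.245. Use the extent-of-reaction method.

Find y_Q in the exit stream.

P reacted = 0.245 × 673 = 164.9 lbmol/h; ν_P = −1, so ξ = 164.9/1 = 164.9 lbmol/h.
Outlet amounts (n = n₀ + ν ξ):
  P: 673 − 1(164.9) = 508.1
  Q: 0 + 1(164.9) = 164.9
Total out = 673 lbmol/h; y_Q = 164.9 / 673 = 0.245.

0.245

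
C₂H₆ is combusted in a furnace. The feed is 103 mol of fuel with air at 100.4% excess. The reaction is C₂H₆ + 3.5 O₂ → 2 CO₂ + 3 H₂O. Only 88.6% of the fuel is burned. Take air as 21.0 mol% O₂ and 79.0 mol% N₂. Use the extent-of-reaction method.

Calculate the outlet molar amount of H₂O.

274 mol

Stoichiometric O₂ = 3.5 × 103 = 360.5 mol; O₂ fed = 360.5 × 2.004 = 722.4 mol.
N₂ fed = 722.4 × 79/21 = 2718 mol.
Fuel reacted = 0.886 × 103 → ξ = 91.26 mol.
Outlet (n = n₀ + ν ξ):
  C₂H₆: 103 − 1(91.26) = 11.74
  O₂: 722.4 − 3.5(91.26) = 403
  N₂: 2718 (inert)
  CO₂: 0 + 2(91.26) = 182.5
  H₂O: 0 + 3(91.26) = 273.8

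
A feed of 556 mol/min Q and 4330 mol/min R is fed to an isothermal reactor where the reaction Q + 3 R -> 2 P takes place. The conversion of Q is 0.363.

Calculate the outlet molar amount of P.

Q reacted = 0.363 × 556 = 201.8 mol/min; ν_Q = −1, so ξ = 201.8/1 = 201.8 mol/min.
Outlet amounts (n = n₀ + ν ξ):
  Q: 556 − 1(201.8) = 354.2
  R: 4330 − 3(201.8) = 3725
  P: 0 + 2(201.8) = 403.7

404 mol/min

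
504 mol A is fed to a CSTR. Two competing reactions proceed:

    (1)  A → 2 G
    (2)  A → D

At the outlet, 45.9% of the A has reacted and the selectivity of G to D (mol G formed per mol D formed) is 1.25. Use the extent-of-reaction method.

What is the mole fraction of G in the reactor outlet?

Conversion of A: A consumed = 0.459 × 504 = 231.3 mol = 1ξ₁ + 1ξ₂.
Selectivity: 2ξ₁ / (1ξ₂) = 1.25 → ξ₁ = 0.625 ξ₂.
Substitute: (1·0.625 + 1) ξ₂ = 231.3 → ξ₂ = 142.4 mol, ξ₁ = 88.98 mol.
Outlet amounts (n = n₀ + Σ ν·ξ):
  A: 504 − 1(88.98) − 1(142.4) = 272.7
  G: 0 + 2(88.98) = 178
  D: 0 + 1(142.4) = 142.4
Total out = 593 mol; y_G = 178 / 593 = 0.3001.

0.3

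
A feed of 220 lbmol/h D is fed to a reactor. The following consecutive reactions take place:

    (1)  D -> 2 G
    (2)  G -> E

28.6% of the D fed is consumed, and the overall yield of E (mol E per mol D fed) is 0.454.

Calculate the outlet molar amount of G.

Conversion of D: D consumed = 1ξ₁ = 0.286 × 220 → ξ₁ = 62.92 lbmol/h.
Yield of E: 1ξ₂ / 220 = 0.454 → ξ₂ = 99.88 lbmol/h.
Outlet amounts (n = n₀ + Σ ν·ξ):
  D: 220 − 1(62.92) = 157.1
  G: 0 + 2(62.92) − 1(99.88) = 25.96
  E: 0 + 1(99.88) = 99.88

26 lbmol/h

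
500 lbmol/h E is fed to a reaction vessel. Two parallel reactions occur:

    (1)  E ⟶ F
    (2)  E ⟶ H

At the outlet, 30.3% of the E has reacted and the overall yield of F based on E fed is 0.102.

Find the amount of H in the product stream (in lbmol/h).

Yield of F: 1ξ₁ / 500 = 0.102 → ξ₁ = 51 lbmol/h.
Conversion of E: 1ξ₁ + 1ξ₂ = 0.303 × 500 = 151.5 → ξ₂ = 100.5 lbmol/h.
Outlet amounts (n = n₀ + Σ ν·ξ):
  E: 500 − 1(51) − 1(100.5) = 348.5
  F: 0 + 1(51) = 51
  H: 0 + 1(100.5) = 100.5

100 lbmol/h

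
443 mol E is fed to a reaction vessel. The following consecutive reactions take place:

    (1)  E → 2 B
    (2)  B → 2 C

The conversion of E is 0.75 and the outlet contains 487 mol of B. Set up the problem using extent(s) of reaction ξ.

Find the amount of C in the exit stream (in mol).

355 mol

Conversion of E: E consumed = 1ξ₁ = 0.75 × 443 → ξ₁ = 332.2 mol.
B balance: n_B = 0 + 2ξ₁ − 1ξ₂ = 487 → ξ₂ = (2·332.2 − 487)/1 = 177.5 mol.
Outlet amounts (n = n₀ + Σ ν·ξ):
  E: 443 − 1(332.2) = 110.8
  B: 0 + 2(332.2) − 1(177.5) = 487
  C: 0 + 2(177.5) = 355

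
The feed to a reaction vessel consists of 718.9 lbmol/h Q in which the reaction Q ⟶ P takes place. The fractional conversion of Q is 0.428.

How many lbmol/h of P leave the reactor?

308 lbmol/h

Q reacted = 0.428 × 718.9 = 307.7 lbmol/h; ν_Q = −1, so ξ = 307.7/1 = 307.7 lbmol/h.
Outlet amounts (n = n₀ + ν ξ):
  Q: 718.9 − 1(307.7) = 411.2
  P: 0 + 1(307.7) = 307.7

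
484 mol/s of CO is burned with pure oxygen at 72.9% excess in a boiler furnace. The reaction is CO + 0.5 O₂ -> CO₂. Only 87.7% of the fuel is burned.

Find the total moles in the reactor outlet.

690 mol/s

Stoichiometric O₂ = 0.5 × 484 = 242 mol/s; O₂ fed = 242 × 1.729 = 418.4 mol/s.
Fuel reacted = 0.877 × 484 → ξ = 424.5 mol/s.
Outlet (n = n₀ + ν ξ):
  CO: 484 − 1(424.5) = 59.53
  O₂: 418.4 − 0.5(424.5) = 206.2
  CO₂: 0 + 1(424.5) = 424.5
Total out = 59.53 + 206.2 + 424.5 = 690.2 mol/s.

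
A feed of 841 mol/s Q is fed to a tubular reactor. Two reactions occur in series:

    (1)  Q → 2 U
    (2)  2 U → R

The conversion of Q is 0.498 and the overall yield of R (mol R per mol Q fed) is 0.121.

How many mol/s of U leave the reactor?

634 mol/s

Conversion of Q: Q consumed = 1ξ₁ = 0.498 × 841 → ξ₁ = 418.8 mol/s.
Yield of R: 1ξ₂ / 841 = 0.121 → ξ₂ = 101.8 mol/s.
Outlet amounts (n = n₀ + Σ ν·ξ):
  Q: 841 − 1(418.8) = 422.2
  U: 0 + 2(418.8) − 2(101.8) = 634.1
  R: 0 + 1(101.8) = 101.8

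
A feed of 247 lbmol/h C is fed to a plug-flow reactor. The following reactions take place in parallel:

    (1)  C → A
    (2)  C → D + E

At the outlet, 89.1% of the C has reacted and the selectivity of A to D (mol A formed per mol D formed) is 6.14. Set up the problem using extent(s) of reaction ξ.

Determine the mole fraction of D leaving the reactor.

Conversion of C: C consumed = 0.891 × 247 = 220.1 lbmol/h = 1ξ₁ + 1ξ₂.
Selectivity: 1ξ₁ / (1ξ₂) = 6.14 → ξ₁ = 6.14 ξ₂.
Substitute: (1·6.14 + 1) ξ₂ = 220.1 → ξ₂ = 30.82 lbmol/h, ξ₁ = 189.3 lbmol/h.
Outlet amounts (n = n₀ + Σ ν·ξ):
  C: 247 − 1(189.3) − 1(30.82) = 26.92
  A: 0 + 1(189.3) = 189.3
  D: 0 + 1(30.82) = 30.82
  E: 0 + 1(30.82) = 30.82
Total out = 277.8 lbmol/h; y_D = 30.82 / 277.8 = 0.1109.

0.111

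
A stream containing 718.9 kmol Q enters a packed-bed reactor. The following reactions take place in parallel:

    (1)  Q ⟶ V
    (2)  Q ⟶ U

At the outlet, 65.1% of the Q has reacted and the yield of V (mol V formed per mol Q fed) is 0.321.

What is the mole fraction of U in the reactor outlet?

Yield of V: 1ξ₁ / 718.9 = 0.321 → ξ₁ = 230.8 kmol.
Conversion of Q: 1ξ₁ + 1ξ₂ = 0.651 × 718.9 = 468 → ξ₂ = 237.2 kmol.
Outlet amounts (n = n₀ + Σ ν·ξ):
  Q: 718.9 − 1(230.8) − 1(237.2) = 250.9
  V: 0 + 1(230.8) = 230.8
  U: 0 + 1(237.2) = 237.2
Total out = 718.9 kmol; y_U = 237.2 / 718.9 = 0.33.

0.33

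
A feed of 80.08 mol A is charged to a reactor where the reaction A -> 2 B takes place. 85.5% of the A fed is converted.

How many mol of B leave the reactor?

137 mol

A reacted = 0.855 × 80.08 = 68.47 mol; ν_A = −1, so ξ = 68.47/1 = 68.47 mol.
Outlet amounts (n = n₀ + ν ξ):
  A: 80.08 − 1(68.47) = 11.61
  B: 0 + 2(68.47) = 136.9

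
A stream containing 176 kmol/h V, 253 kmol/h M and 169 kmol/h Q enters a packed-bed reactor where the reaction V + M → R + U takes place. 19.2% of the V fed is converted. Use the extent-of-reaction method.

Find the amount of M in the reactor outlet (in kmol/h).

V reacted = 0.192 × 176 = 33.79 kmol/h; ν_V = −1, so ξ = 33.79/1 = 33.79 kmol/h.
Outlet amounts (n = n₀ + ν ξ):
  V: 176 − 1(33.79) = 142.2
  M: 253 − 1(33.79) = 219.2
  R: 0 + 1(33.79) = 33.79
  U: 0 + 1(33.79) = 33.79
  Q: 169 (inert)

219 kmol/h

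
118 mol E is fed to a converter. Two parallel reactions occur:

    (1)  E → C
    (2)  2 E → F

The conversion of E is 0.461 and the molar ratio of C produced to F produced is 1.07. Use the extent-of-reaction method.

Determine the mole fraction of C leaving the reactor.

Conversion of E: E consumed = 0.461 × 118 = 54.4 mol = 1ξ₁ + 2ξ₂.
Selectivity: 1ξ₁ / (1ξ₂) = 1.07 → ξ₁ = 1.07 ξ₂.
Substitute: (1·1.07 + 2) ξ₂ = 54.4 → ξ₂ = 17.72 mol, ξ₁ = 18.96 mol.
Outlet amounts (n = n₀ + Σ ν·ξ):
  E: 118 − 1(18.96) − 2(17.72) = 63.6
  C: 0 + 1(18.96) = 18.96
  F: 0 + 1(17.72) = 17.72
Total out = 100.3 mol; y_C = 18.96 / 100.3 = 0.1891.

0.189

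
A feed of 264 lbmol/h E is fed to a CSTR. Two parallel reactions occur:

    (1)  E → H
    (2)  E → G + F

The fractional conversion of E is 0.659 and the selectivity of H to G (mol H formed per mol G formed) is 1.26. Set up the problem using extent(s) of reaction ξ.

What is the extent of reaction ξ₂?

ξ₂ = 77 lbmol/h

Conversion of E: E consumed = 0.659 × 264 = 174 lbmol/h = 1ξ₁ + 1ξ₂.
Selectivity: 1ξ₁ / (1ξ₂) = 1.26 → ξ₁ = 1.26 ξ₂.
Substitute: (1·1.26 + 1) ξ₂ = 174 → ξ₂ = 76.98 lbmol/h, ξ₁ = 97 lbmol/h.
Outlet amounts (n = n₀ + Σ ν·ξ):
  E: 264 − 1(97) − 1(76.98) = 90.02
  H: 0 + 1(97) = 97
  G: 0 + 1(76.98) = 76.98
  F: 0 + 1(76.98) = 76.98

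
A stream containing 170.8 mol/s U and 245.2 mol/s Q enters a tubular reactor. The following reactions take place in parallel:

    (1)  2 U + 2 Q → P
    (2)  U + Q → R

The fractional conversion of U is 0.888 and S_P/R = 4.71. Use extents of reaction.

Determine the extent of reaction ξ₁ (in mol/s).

ξ₁ = 68.6 mol/s

Conversion of U: U consumed = 0.888 × 170.8 = 151.7 mol/s = 2ξ₁ + 1ξ₂.
Selectivity: 1ξ₁ / (1ξ₂) = 4.71 → ξ₁ = 4.71 ξ₂.
Substitute: (2·4.71 + 1) ξ₂ = 151.7 → ξ₂ = 14.56 mol/s, ξ₁ = 68.56 mol/s.
Outlet amounts (n = n₀ + Σ ν·ξ):
  U: 170.8 − 2(68.56) − 1(14.56) = 19.13
  Q: 245.2 − 2(68.56) − 1(14.56) = 93.53
  P: 0 + 1(68.56) = 68.56
  R: 0 + 1(14.56) = 14.56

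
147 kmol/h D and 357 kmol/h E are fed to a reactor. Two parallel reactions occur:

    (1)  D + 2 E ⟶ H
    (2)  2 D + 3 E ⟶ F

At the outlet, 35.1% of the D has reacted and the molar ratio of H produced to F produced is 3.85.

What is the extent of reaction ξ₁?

Conversion of D: D consumed = 0.351 × 147 = 51.6 kmol/h = 1ξ₁ + 2ξ₂.
Selectivity: 1ξ₁ / (1ξ₂) = 3.85 → ξ₁ = 3.85 ξ₂.
Substitute: (1·3.85 + 2) ξ₂ = 51.6 → ξ₂ = 8.82 kmol/h, ξ₁ = 33.96 kmol/h.
Outlet amounts (n = n₀ + Σ ν·ξ):
  D: 147 − 1(33.96) − 2(8.82) = 95.4
  E: 357 − 2(33.96) − 3(8.82) = 262.6
  H: 0 + 1(33.96) = 33.96
  F: 0 + 1(8.82) = 8.82

ξ₁ = 34 kmol/h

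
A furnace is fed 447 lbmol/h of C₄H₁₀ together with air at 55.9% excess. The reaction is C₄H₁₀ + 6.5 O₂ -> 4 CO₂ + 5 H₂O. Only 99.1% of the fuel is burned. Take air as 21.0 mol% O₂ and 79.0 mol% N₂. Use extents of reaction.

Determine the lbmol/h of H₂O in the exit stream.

Stoichiometric O₂ = 6.5 × 447 = 2906 lbmol/h; O₂ fed = 2906 × 1.559 = 4530 lbmol/h.
N₂ fed = 4530 × 79/21 = 17040 lbmol/h.
Fuel reacted = 0.991 × 447 → ξ = 443 lbmol/h.
Outlet (n = n₀ + ν ξ):
  C₄H₁₀: 447 − 1(443) = 4.023
  O₂: 4530 − 6.5(443) = 1650
  N₂: 17040 (inert)
  CO₂: 0 + 4(443) = 1772
  H₂O: 0 + 5(443) = 2215

2210 lbmol/h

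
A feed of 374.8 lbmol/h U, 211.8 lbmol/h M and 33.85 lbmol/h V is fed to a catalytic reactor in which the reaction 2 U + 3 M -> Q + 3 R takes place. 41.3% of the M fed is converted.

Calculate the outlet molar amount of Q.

M reacted = 0.413 × 211.8 = 87.47 lbmol/h; ν_M = −3, so ξ = 87.47/3 = 29.16 lbmol/h.
Outlet amounts (n = n₀ + ν ξ):
  U: 374.8 − 2(29.16) = 316.5
  M: 211.8 − 3(29.16) = 124.3
  Q: 0 + 1(29.16) = 29.16
  R: 0 + 3(29.16) = 87.47
  V: 33.85 (inert)

29.2 lbmol/h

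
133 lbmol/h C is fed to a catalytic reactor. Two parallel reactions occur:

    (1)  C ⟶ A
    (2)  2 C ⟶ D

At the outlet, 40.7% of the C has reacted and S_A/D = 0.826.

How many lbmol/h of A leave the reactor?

15.8 lbmol/h

Conversion of C: C consumed = 0.407 × 133 = 54.13 lbmol/h = 1ξ₁ + 2ξ₂.
Selectivity: 1ξ₁ / (1ξ₂) = 0.826 → ξ₁ = 0.826 ξ₂.
Substitute: (1·0.826 + 2) ξ₂ = 54.13 → ξ₂ = 19.15 lbmol/h, ξ₁ = 15.82 lbmol/h.
Outlet amounts (n = n₀ + Σ ν·ξ):
  C: 133 − 1(15.82) − 2(19.15) = 78.87
  A: 0 + 1(15.82) = 15.82
  D: 0 + 1(19.15) = 19.15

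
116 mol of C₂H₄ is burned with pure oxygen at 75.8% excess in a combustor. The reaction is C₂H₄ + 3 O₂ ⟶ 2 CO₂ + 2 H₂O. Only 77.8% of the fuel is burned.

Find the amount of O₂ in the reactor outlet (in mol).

341 mol

Stoichiometric O₂ = 3 × 116 = 348 mol; O₂ fed = 348 × 1.758 = 611.8 mol.
Fuel reacted = 0.778 × 116 → ξ = 90.25 mol.
Outlet (n = n₀ + ν ξ):
  C₂H₄: 116 − 1(90.25) = 25.75
  O₂: 611.8 − 3(90.25) = 341
  CO₂: 0 + 2(90.25) = 180.5
  H₂O: 0 + 2(90.25) = 180.5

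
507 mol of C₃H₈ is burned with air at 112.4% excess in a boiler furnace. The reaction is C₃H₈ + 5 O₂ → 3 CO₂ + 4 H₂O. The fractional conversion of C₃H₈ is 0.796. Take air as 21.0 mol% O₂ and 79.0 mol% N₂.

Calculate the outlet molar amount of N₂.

Stoichiometric O₂ = 5 × 507 = 2535 mol; O₂ fed = 2535 × 2.124 = 5384 mol.
N₂ fed = 5384 × 79/21 = 20260 mol.
Fuel reacted = 0.796 × 507 → ξ = 403.6 mol.
Outlet (n = n₀ + ν ξ):
  C₃H₈: 507 − 1(403.6) = 103.4
  O₂: 5384 − 5(403.6) = 3366
  N₂: 20260 (inert)
  CO₂: 0 + 3(403.6) = 1211
  H₂O: 0 + 4(403.6) = 1614

20300 mol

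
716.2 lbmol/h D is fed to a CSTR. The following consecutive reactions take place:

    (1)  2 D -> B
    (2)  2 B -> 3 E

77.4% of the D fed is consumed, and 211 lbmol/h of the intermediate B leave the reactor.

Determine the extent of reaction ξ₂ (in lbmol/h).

Conversion of D: D consumed = 2ξ₁ = 0.774 × 716.2 → ξ₁ = 277.2 lbmol/h.
B balance: n_B = 0 + 1ξ₁ − 2ξ₂ = 211 → ξ₂ = (1·277.2 − 211)/2 = 33.08 lbmol/h.
Outlet amounts (n = n₀ + Σ ν·ξ):
  D: 716.2 − 2(277.2) = 161.9
  B: 0 + 1(277.2) − 2(33.08) = 211
  E: 0 + 3(33.08) = 99.25

ξ₂ = 33.1 lbmol/h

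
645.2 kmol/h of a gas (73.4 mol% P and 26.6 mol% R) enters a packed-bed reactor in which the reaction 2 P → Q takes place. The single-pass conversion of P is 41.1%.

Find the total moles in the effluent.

P reacted = 0.411 × 473.6 = 194.6 kmol/h; ν_P = −2, so ξ = 194.6/2 = 97.32 kmol/h.
Outlet amounts (n = n₀ + ν ξ):
  P: 473.6 − 2(97.32) = 278.9
  Q: 0 + 1(97.32) = 97.32
  R: 171.6 (inert)
Total out = 278.9 + 97.32 + 171.6 = 547.9 kmol/h.

548 kmol/h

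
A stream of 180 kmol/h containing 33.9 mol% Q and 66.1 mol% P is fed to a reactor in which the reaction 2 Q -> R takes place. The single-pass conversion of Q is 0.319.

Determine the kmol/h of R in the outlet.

9.73 kmol/h

Q reacted = 0.319 × 61.02 = 19.47 kmol/h; ν_Q = −2, so ξ = 19.47/2 = 9.733 kmol/h.
Outlet amounts (n = n₀ + ν ξ):
  Q: 61.02 − 2(9.733) = 41.55
  R: 0 + 1(9.733) = 9.733
  P: 119 (inert)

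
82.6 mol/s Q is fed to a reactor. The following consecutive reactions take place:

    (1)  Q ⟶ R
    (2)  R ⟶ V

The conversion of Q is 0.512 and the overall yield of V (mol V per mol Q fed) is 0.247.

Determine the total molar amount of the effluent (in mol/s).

82.6 mol/s

Conversion of Q: Q consumed = 1ξ₁ = 0.512 × 82.6 → ξ₁ = 42.29 mol/s.
Yield of V: 1ξ₂ / 82.6 = 0.247 → ξ₂ = 20.4 mol/s.
Outlet amounts (n = n₀ + Σ ν·ξ):
  Q: 82.6 − 1(42.29) = 40.31
  R: 0 + 1(42.29) − 1(20.4) = 21.89
  V: 0 + 1(20.4) = 20.4
Total out = 40.31 + 21.89 + 20.4 = 82.6 mol/s.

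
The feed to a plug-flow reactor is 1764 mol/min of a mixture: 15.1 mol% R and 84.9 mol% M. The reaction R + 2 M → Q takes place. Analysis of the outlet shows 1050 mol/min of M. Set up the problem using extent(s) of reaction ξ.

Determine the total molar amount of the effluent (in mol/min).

For M: n = n₀ − 2ξ → 1050 = 1498 − 2ξ, giving ξ = 223.8 mol/min.
Outlet amounts (n = n₀ + ν ξ):
  R: 266.4 − 1(223.8) = 42.55
  M: 1498 − 2(223.8) = 1050
  Q: 0 + 1(223.8) = 223.8
Total out = 42.55 + 1050 + 223.8 = 1316 mol/min.

1320 mol/min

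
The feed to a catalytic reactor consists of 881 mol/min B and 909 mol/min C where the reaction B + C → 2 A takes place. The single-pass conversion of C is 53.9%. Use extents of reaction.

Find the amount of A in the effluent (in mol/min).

C reacted = 0.539 × 909 = 490 mol/min; ν_C = −1, so ξ = 490/1 = 490 mol/min.
Outlet amounts (n = n₀ + ν ξ):
  B: 881 − 1(490) = 391
  C: 909 − 1(490) = 419
  A: 0 + 2(490) = 979.9

980 mol/min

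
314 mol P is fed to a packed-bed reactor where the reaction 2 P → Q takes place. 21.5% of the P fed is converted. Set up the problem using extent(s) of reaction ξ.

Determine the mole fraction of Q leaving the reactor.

P reacted = 0.215 × 314 = 67.51 mol; ν_P = −2, so ξ = 67.51/2 = 33.76 mol.
Outlet amounts (n = n₀ + ν ξ):
  P: 314 − 2(33.76) = 246.5
  Q: 0 + 1(33.76) = 33.76
Total out = 280.2 mol; y_Q = 33.76 / 280.2 = 0.1204.

0.12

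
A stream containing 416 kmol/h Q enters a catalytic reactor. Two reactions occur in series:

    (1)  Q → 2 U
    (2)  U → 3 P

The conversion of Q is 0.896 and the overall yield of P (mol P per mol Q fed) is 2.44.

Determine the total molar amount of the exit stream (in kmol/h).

1470 kmol/h

Conversion of Q: Q consumed = 1ξ₁ = 0.896 × 416 → ξ₁ = 372.7 kmol/h.
Yield of P: 3ξ₂ / 416 = 2.44 → ξ₂ = 338.3 kmol/h.
Outlet amounts (n = n₀ + Σ ν·ξ):
  Q: 416 − 1(372.7) = 43.26
  U: 0 + 2(372.7) − 1(338.3) = 407.1
  P: 0 + 3(338.3) = 1015
Total out = 43.26 + 407.1 + 1015 = 1465 kmol/h.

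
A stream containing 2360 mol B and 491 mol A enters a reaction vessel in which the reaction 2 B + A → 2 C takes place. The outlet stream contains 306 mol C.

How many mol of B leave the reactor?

2050 mol

For C: n = n₀ + 2ξ → 306 = 0 + 2ξ, giving ξ = 153 mol.
Outlet amounts (n = n₀ + ν ξ):
  B: 2360 − 2(153) = 2054
  A: 491 − 1(153) = 338
  C: 0 + 2(153) = 306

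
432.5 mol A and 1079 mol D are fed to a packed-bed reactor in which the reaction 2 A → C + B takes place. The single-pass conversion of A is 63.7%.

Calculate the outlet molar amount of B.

A reacted = 0.637 × 432.5 = 275.5 mol; ν_A = −2, so ξ = 275.5/2 = 137.8 mol.
Outlet amounts (n = n₀ + ν ξ):
  A: 432.5 − 2(137.8) = 157
  C: 0 + 1(137.8) = 137.8
  B: 0 + 1(137.8) = 137.8
  D: 1079 (inert)

138 mol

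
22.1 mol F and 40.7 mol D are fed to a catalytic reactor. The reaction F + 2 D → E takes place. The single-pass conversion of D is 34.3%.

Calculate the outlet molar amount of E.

D reacted = 0.343 × 40.7 = 13.96 mol; ν_D = −2, so ξ = 13.96/2 = 6.98 mol.
Outlet amounts (n = n₀ + ν ξ):
  F: 22.1 − 1(6.98) = 15.12
  D: 40.7 − 2(6.98) = 26.74
  E: 0 + 1(6.98) = 6.98

6.98 mol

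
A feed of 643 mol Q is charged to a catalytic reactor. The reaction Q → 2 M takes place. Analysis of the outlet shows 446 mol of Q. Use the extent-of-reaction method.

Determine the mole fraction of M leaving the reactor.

For Q: n = n₀ − 1ξ → 446 = 643 − 1ξ, giving ξ = 197 mol.
Outlet amounts (n = n₀ + ν ξ):
  Q: 643 − 1(197) = 446
  M: 0 + 2(197) = 394
Total out = 840 mol; y_M = 394 / 840 = 0.469.

0.469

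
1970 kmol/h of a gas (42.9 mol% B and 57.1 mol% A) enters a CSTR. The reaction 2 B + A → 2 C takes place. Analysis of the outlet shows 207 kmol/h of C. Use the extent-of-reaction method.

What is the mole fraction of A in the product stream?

0.547

For C: n = n₀ + 2ξ → 207 = 0 + 2ξ, giving ξ = 103.5 kmol/h.
Outlet amounts (n = n₀ + ν ξ):
  B: 845.1 − 2(103.5) = 638.1
  A: 1125 − 1(103.5) = 1021
  C: 0 + 2(103.5) = 207
Total out = 1866 kmol/h; y_A = 1021 / 1866 = 0.5472.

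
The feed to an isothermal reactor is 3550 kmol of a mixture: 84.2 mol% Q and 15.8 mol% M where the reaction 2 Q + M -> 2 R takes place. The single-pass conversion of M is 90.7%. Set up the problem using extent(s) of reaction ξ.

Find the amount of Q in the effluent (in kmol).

1970 kmol

M reacted = 0.907 × 560.9 = 508.7 kmol; ν_M = −1, so ξ = 508.7/1 = 508.7 kmol.
Outlet amounts (n = n₀ + ν ξ):
  Q: 2989 − 2(508.7) = 1972
  M: 560.9 − 1(508.7) = 52.16
  R: 0 + 2(508.7) = 1017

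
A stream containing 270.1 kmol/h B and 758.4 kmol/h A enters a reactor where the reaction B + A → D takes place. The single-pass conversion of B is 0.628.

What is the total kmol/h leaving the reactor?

B reacted = 0.628 × 270.1 = 169.6 kmol/h; ν_B = −1, so ξ = 169.6/1 = 169.6 kmol/h.
Outlet amounts (n = n₀ + ν ξ):
  B: 270.1 − 1(169.6) = 100.5
  A: 758.4 − 1(169.6) = 588.8
  D: 0 + 1(169.6) = 169.6
Total out = 100.5 + 588.8 + 169.6 = 858.9 kmol/h.

859 kmol/h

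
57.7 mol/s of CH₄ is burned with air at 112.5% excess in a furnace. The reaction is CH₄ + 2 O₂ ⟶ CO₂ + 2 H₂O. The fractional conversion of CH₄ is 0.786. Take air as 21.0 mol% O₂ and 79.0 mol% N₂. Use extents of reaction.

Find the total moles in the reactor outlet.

1230 mol/s

Stoichiometric O₂ = 2 × 57.7 = 115.4 mol/s; O₂ fed = 115.4 × 2.125 = 245.2 mol/s.
N₂ fed = 245.2 × 79/21 = 922.5 mol/s.
Fuel reacted = 0.786 × 57.7 → ξ = 45.35 mol/s.
Outlet (n = n₀ + ν ξ):
  CH₄: 57.7 − 1(45.35) = 12.35
  O₂: 245.2 − 2(45.35) = 154.5
  N₂: 922.5 (inert)
  CO₂: 0 + 1(45.35) = 45.35
  H₂O: 0 + 2(45.35) = 90.7
Total out = 12.35 + 154.5 + 922.5 + 45.35 + 90.7 = 1225 mol/s.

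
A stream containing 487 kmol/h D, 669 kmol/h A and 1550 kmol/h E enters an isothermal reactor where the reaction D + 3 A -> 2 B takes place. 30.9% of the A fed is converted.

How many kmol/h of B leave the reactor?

A reacted = 0.309 × 669 = 206.7 kmol/h; ν_A = −3, so ξ = 206.7/3 = 68.91 kmol/h.
Outlet amounts (n = n₀ + ν ξ):
  D: 487 − 1(68.91) = 418.1
  A: 669 − 3(68.91) = 462.3
  B: 0 + 2(68.91) = 137.8
  E: 1550 (inert)

138 kmol/h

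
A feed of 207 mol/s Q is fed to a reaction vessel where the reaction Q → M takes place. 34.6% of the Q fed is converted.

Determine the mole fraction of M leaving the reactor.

0.346

Q reacted = 0.346 × 207 = 71.62 mol/s; ν_Q = −1, so ξ = 71.62/1 = 71.62 mol/s.
Outlet amounts (n = n₀ + ν ξ):
  Q: 207 − 1(71.62) = 135.4
  M: 0 + 1(71.62) = 71.62
Total out = 207 mol/s; y_M = 71.62 / 207 = 0.346.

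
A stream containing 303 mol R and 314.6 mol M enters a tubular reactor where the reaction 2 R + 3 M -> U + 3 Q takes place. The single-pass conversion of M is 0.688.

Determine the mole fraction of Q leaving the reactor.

M reacted = 0.688 × 314.6 = 216.4 mol; ν_M = −3, so ξ = 216.4/3 = 72.15 mol.
Outlet amounts (n = n₀ + ν ξ):
  R: 303 − 2(72.15) = 158.7
  M: 314.6 − 3(72.15) = 98.16
  U: 0 + 1(72.15) = 72.15
  Q: 0 + 3(72.15) = 216.4
Total out = 545.5 mol; y_Q = 216.4 / 545.5 = 0.3968.

0.397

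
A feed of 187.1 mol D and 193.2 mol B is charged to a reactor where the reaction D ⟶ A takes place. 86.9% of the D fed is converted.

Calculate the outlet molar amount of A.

163 mol

D reacted = 0.869 × 187.1 = 162.6 mol; ν_D = −1, so ξ = 162.6/1 = 162.6 mol.
Outlet amounts (n = n₀ + ν ξ):
  D: 187.1 − 1(162.6) = 24.51
  A: 0 + 1(162.6) = 162.6
  B: 193.2 (inert)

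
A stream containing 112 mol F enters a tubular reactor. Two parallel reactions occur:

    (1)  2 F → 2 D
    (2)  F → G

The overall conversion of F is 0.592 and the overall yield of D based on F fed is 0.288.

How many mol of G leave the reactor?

Yield of D: 2ξ₁ / 112 = 0.288 → ξ₁ = 16.13 mol.
Conversion of F: 2ξ₁ + 1ξ₂ = 0.592 × 112 = 66.3 → ξ₂ = 34.05 mol.
Outlet amounts (n = n₀ + Σ ν·ξ):
  F: 112 − 2(16.13) − 1(34.05) = 45.7
  D: 0 + 2(16.13) = 32.26
  G: 0 + 1(34.05) = 34.05

34 mol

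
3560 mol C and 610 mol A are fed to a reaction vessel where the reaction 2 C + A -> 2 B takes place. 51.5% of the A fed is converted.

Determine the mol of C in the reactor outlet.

2930 mol

A reacted = 0.515 × 610 = 314.2 mol; ν_A = −1, so ξ = 314.2/1 = 314.2 mol.
Outlet amounts (n = n₀ + ν ξ):
  C: 3560 − 2(314.2) = 2932
  A: 610 − 1(314.2) = 295.8
  B: 0 + 2(314.2) = 628.3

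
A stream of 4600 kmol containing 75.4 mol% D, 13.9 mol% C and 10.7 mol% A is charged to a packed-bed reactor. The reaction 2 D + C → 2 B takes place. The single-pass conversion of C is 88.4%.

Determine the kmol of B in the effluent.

C reacted = 0.884 × 639.4 = 565.2 kmol; ν_C = −1, so ξ = 565.2/1 = 565.2 kmol.
Outlet amounts (n = n₀ + ν ξ):
  D: 3468 − 2(565.2) = 2338
  C: 639.4 − 1(565.2) = 74.17
  B: 0 + 2(565.2) = 1130
  A: 492.2 (inert)

1130 kmol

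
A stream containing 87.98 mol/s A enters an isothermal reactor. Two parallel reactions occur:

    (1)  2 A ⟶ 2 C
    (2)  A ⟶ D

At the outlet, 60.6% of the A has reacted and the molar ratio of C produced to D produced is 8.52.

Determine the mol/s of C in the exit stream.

47.7 mol/s

Conversion of A: A consumed = 0.606 × 87.98 = 53.32 mol/s = 2ξ₁ + 1ξ₂.
Selectivity: 2ξ₁ / (1ξ₂) = 8.52 → ξ₁ = 4.26 ξ₂.
Substitute: (2·4.26 + 1) ξ₂ = 53.32 → ξ₂ = 5.6 mol/s, ξ₁ = 23.86 mol/s.
Outlet amounts (n = n₀ + Σ ν·ξ):
  A: 87.98 − 2(23.86) − 1(5.6) = 34.66
  C: 0 + 2(23.86) = 47.72
  D: 0 + 1(5.6) = 5.6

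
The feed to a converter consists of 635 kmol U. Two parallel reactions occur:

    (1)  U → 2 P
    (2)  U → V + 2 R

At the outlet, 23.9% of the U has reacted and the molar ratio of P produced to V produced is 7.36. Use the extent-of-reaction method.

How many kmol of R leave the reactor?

Conversion of U: U consumed = 0.239 × 635 = 151.8 kmol = 1ξ₁ + 1ξ₂.
Selectivity: 2ξ₁ / (1ξ₂) = 7.36 → ξ₁ = 3.68 ξ₂.
Substitute: (1·3.68 + 1) ξ₂ = 151.8 → ξ₂ = 32.43 kmol, ξ₁ = 119.3 kmol.
Outlet amounts (n = n₀ + Σ ν·ξ):
  U: 635 − 1(119.3) − 1(32.43) = 483.2
  P: 0 + 2(119.3) = 238.7
  V: 0 + 1(32.43) = 32.43
  R: 0 + 2(32.43) = 64.86

64.9 kmol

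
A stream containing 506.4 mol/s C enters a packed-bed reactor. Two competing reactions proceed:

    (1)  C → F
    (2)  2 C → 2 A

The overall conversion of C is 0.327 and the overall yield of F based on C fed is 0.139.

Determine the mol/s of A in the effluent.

95.2 mol/s

Yield of F: 1ξ₁ / 506.4 = 0.139 → ξ₁ = 70.39 mol/s.
Conversion of C: 1ξ₁ + 2ξ₂ = 0.327 × 506.4 = 165.6 → ξ₂ = 47.6 mol/s.
Outlet amounts (n = n₀ + Σ ν·ξ):
  C: 506.4 − 1(70.39) − 2(47.6) = 340.8
  F: 0 + 1(70.39) = 70.39
  A: 0 + 2(47.6) = 95.2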